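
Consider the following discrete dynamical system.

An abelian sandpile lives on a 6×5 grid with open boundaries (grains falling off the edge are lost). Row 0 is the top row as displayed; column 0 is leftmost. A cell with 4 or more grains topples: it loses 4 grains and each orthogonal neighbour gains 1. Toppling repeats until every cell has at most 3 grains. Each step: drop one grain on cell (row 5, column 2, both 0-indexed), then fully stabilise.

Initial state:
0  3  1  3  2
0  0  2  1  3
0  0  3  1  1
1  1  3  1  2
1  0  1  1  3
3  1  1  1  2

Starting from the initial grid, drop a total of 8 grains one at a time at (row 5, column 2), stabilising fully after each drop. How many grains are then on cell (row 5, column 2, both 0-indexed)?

[0] 0  3  1  3  2
0  0  2  1  3
0  0  3  1  1
1  1  3  1  2
1  0  1  1  3
3  1  1  1  2
[1] 0  3  1  3  2
0  0  2  1  3
0  0  3  1  1
1  1  3  1  2
1  0  1  1  3
3  1  2  1  2
[2] 0  3  1  3  2
0  0  2  1  3
0  0  3  1  1
1  1  3  1  2
1  0  1  1  3
3  1  3  1  2
[3] 0  3  1  3  2
0  0  2  1  3
0  0  3  1  1
1  1  3  1  2
1  0  2  1  3
3  2  0  2  2
[4] 0  3  1  3  2
0  0  2  1  3
0  0  3  1  1
1  1  3  1  2
1  0  2  1  3
3  2  1  2  2
[5] 0  3  1  3  2
0  0  2  1  3
0  0  3  1  1
1  1  3  1  2
1  0  2  1  3
3  2  2  2  2
[6] 0  3  1  3  2
0  0  2  1  3
0  0  3  1  1
1  1  3  1  2
1  0  2  1  3
3  2  3  2  2
[7] 0  3  1  3  2
0  0  2  1  3
0  0  3  1  1
1  1  3  1  2
1  0  3  1  3
3  3  0  3  2
[8] 0  3  1  3  2
0  0  2  1  3
0  0  3  1  1
1  1  3  1  2
1  0  3  1  3
3  3  1  3  2

1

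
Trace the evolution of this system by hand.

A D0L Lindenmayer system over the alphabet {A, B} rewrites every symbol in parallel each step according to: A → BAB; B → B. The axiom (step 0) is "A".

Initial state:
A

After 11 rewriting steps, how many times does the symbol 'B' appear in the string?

22

step 0: A
step 1: BAB
step 2: BBABB
step 3: BBBABBB
step 4: BBBBABBBB
step 5: BBBBBABBBBB
step 6: BBBBBBABBBBBB
step 7: BBBBBBBABBBBBBB
step 8: BBBBBBBBABBBBBBBB
step 9: BBBBBBBBBABBBBBBBBB
step 10: BBBBBBBBBBABBBBBBBBBB
step 11: BBBBBBBBBBBABBBBBBBBBBB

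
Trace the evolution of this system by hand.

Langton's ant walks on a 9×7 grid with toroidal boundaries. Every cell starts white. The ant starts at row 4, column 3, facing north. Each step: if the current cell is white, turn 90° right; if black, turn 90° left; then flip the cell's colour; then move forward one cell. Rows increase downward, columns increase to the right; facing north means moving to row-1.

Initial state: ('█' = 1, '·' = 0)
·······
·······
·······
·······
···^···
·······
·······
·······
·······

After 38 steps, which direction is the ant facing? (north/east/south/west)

step 0: ·······
·······
·······
·······
···^···
·······
·······
·······
·······
step 1: ·······
·······
·······
·······
···█>··
·······
·······
·······
·······
step 2: ·······
·······
·······
·······
···██··
····v··
·······
·······
·······
step 3: ·······
·······
·······
·······
···██··
···<█··
·······
·······
·······
step 4: ·······
·······
·······
·······
···^█··
···██··
·······
·······
·······
step 5: ·······
·······
·······
·······
··<·█··
···██··
·······
·······
·······
step 6: ·······
·······
·······
··^····
··█·█··
···██··
·······
·······
·······
step 7: ·······
·······
·······
··█>···
··█·█··
···██··
·······
·······
·······
step 8: ·······
·······
·······
··██···
··█v█··
···██··
·······
·······
·······
step 9: ·······
·······
·······
··██···
··<██··
···██··
·······
·······
·······
step 10: ·······
·······
·······
··██···
···██··
··v██··
·······
·······
·······
step 11: ·······
·······
·······
··██···
···██··
·<███··
·······
·······
·······
step 12: ·······
·······
·······
··██···
·^·██··
·████··
·······
·······
·······
step 13: ·······
·······
·······
··██···
·█>██··
·████··
·······
·······
·······
step 14: ·······
·······
·······
··██···
·████··
·█v██··
·······
·······
·······
step 15: ·······
·······
·······
··██···
·████··
·█·>█··
·······
·······
·······
step 16: ·······
·······
·······
··██···
·██^█··
·█··█··
·······
·······
·······
step 17: ·······
·······
·······
··██···
·█<·█··
·█··█··
·······
·······
·······
step 18: ·······
·······
·······
··██···
·█··█··
·█v·█··
·······
·······
·······
step 19: ·······
·······
·······
··██···
·█··█··
·<█·█··
·······
·······
·······
step 20: ·······
·······
·······
··██···
·█··█··
··█·█··
·v·····
·······
·······
step 21: ·······
·······
·······
··██···
·█··█··
··█·█··
<█·····
·······
·······
step 22: ·······
·······
·······
··██···
·█··█··
^·█·█··
██·····
·······
·······
step 23: ·······
·······
·······
··██···
·█··█··
█>█·█··
██·····
·······
·······
step 24: ·······
·······
·······
··██···
·█··█··
███·█··
█v·····
·······
·······
step 25: ·······
·······
·······
··██···
·█··█··
███·█··
█·>····
·······
·······
step 26: ·······
·······
·······
··██···
·█··█··
███·█··
█·█····
··v····
·······
step 27: ·······
·······
·······
··██···
·█··█··
███·█··
█·█····
·<█····
·······
step 28: ·······
·······
·······
··██···
·█··█··
███·█··
█^█····
·██····
·······
step 29: ·······
·······
·······
··██···
·█··█··
███·█··
██>····
·██····
·······
step 30: ·······
·······
·······
··██···
·█··█··
██^·█··
██·····
·██····
·······
step 31: ·······
·······
·······
··██···
·█··█··
█<··█··
██·····
·██····
·······
step 32: ·······
·······
·······
··██···
·█··█··
█···█··
█v·····
·██····
·······
step 33: ·······
·······
·······
··██···
·█··█··
█···█··
█·>····
·██····
·······
step 34: ·······
·······
·······
··██···
·█··█··
█···█··
█·█····
·█v····
·······
step 35: ·······
·······
·······
··██···
·█··█··
█···█··
█·█····
·█·>···
·······
step 36: ·······
·······
·······
··██···
·█··█··
█···█··
█·█····
·█·█···
···v···
step 37: ·······
·······
·······
··██···
·█··█··
█···█··
█·█····
·█·█···
··<█···
step 38: ·······
·······
·······
··██···
·█··█··
█···█··
█·█····
·█^█···
··██···

north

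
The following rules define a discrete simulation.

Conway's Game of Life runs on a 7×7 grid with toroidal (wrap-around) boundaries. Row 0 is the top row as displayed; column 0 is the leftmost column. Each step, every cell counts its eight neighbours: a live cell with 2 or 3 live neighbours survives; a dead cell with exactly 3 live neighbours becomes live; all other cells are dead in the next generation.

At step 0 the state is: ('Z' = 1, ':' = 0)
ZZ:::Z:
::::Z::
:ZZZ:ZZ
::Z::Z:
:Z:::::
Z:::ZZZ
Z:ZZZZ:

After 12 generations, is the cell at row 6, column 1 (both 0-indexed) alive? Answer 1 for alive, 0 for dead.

1

gen 0: ZZ:::Z:
::::Z::
:ZZZ:ZZ
::Z::Z:
:Z:::::
Z:::ZZZ
Z:ZZZZ:
gen 1: ZZZ::Z:
:::ZZ::
:ZZZ:ZZ
Z::ZZZZ
ZZ::Z::
Z:Z::::
::ZZ:::
gen 2: :Z:::::
:::::::
:Z:::::
:::::::
::Z:Z::
Z:Z::::
Z::Z::Z
gen 3: Z::::::
:::::::
:::::::
:::::::
:Z:Z:::
Z:Z:::Z
Z:Z:::Z
gen 4: ZZ::::Z
:::::::
:::::::
:::::::
ZZZ::::
::ZZ::Z
:::::::
gen 5: Z::::::
Z::::::
:::::::
:Z:::::
ZZZZ:::
Z:ZZ:::
:ZZ:::Z
gen 6: Z:::::Z
:::::::
:::::::
ZZ:::::
Z::Z:::
::::::Z
::ZZ::Z
gen 7: Z:::::Z
:::::::
:::::::
ZZ:::::
ZZ::::Z
Z:ZZ::Z
:::::ZZ
gen 8: Z::::ZZ
:::::::
:::::::
:Z::::Z
:::::::
::Z::::
:Z:::Z:
gen 9: Z::::ZZ
::::::Z
:::::::
:::::::
:::::::
:::::::
ZZ:::Z:
gen 10: :Z:::Z:
Z::::ZZ
:::::::
:::::::
:::::::
:::::::
ZZ:::Z:
gen 11: :Z::ZZ:
Z::::ZZ
::::::Z
:::::::
:::::::
:::::::
ZZ::::Z
gen 12: :Z::Z::
Z:::Z::
Z::::ZZ
:::::::
:::::::
Z::::::
ZZ:::ZZ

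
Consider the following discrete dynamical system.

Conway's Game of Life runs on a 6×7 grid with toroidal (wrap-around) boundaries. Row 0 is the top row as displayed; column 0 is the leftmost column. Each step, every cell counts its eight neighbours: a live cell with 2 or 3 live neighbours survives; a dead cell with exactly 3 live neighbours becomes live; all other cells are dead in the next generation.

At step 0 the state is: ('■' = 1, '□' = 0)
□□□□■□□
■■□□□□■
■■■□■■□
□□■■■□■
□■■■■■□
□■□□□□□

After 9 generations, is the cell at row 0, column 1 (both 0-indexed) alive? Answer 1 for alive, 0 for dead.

t=0: □□□□■□□
■■□□□□■
■■■□■■□
□□■■■□■
□■■■■■□
□■□□□□□
t=1: □■□□□□□
□□■■■□■
□□□□■□□
□□□□□□■
■■□□□■□
□■□□□■□
t=2: ■■□■■■□
□□■■■■□
□□□□■□□
■□□□□■■
■■□□□■□
□■■□□□■
t=3: ■□□□□□□
□■■□□□■
□□□□□□□
■■□□■■□
□□■□□■□
□□□■□□□
t=4: ■■■□□□□
■■□□□□□
□□■□□■■
□■□□■■■
□■■■□■■
□□□□□□□
t=5: ■□■□□□□
□□□□□□□
□□■□■□□
□■□□□□□
□■■■□□■
□□□■□□■
t=6: □□□□□□□
□■□■□□□
□□□□□□□
■■□□□□□
□■□■□□□
□□□■□□■
t=7: □□■□□□□
□□□□□□□
■■■□□□□
■■■□□□□
□■□□□□□
□□■□□□□
t=8: □□□□□□□
□□■□□□□
■□■□□□□
□□□□□□□
■□□□□□□
□■■□□□□
t=9: □■■□□□□
□■□□□□□
□■□□□□□
□■□□□□□
□■□□□□□
□■□□□□□

1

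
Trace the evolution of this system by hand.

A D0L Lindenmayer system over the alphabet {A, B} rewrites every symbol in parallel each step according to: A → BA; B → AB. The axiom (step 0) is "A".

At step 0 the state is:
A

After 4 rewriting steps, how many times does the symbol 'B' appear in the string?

0) A
1) BA
2) ABBA
3) BAABABBA
4) ABBABAABBAABABBA

8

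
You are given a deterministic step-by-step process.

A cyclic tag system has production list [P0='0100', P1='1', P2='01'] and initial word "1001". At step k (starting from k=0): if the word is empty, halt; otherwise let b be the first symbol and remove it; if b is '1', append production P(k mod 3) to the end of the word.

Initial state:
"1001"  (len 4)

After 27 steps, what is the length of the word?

6

0) "1001"  (len 4)
1) "0010100"  (len 7)
2) "010100"  (len 6)
3) "10100"  (len 5)
4) "01000100"  (len 8)
5) "1000100"  (len 7)
6) "00010001"  (len 8)
7) "0010001"  (len 7)
8) "010001"  (len 6)
9) "10001"  (len 5)
10) "00010100"  (len 8)
11) "0010100"  (len 7)
12) "010100"  (len 6)
13) "10100"  (len 5)
14) "01001"  (len 5)
15) "1001"  (len 4)
16) "0010100"  (len 7)
17) "010100"  (len 6)
18) "10100"  (len 5)
19) "01000100"  (len 8)
20) "1000100"  (len 7)
21) "00010001"  (len 8)
22) "0010001"  (len 7)
23) "010001"  (len 6)
24) "10001"  (len 5)
25) "00010100"  (len 8)
26) "0010100"  (len 7)
27) "010100"  (len 6)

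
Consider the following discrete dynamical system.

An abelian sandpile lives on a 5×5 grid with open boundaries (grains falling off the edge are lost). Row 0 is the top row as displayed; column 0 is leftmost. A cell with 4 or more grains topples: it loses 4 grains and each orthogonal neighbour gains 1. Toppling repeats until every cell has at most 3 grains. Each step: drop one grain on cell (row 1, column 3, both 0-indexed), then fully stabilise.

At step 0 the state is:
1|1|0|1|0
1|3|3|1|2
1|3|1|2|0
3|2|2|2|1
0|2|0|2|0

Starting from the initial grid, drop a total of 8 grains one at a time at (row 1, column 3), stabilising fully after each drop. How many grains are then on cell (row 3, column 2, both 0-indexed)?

3

gen 0: 1|1|0|1|0
1|3|3|1|2
1|3|1|2|0
3|2|2|2|1
0|2|0|2|0
gen 1: 1|1|0|1|0
1|3|3|2|2
1|3|1|2|0
3|2|2|2|1
0|2|0|2|0
gen 2: 1|1|0|1|0
1|3|3|3|2
1|3|1|2|0
3|2|2|2|1
0|2|0|2|0
gen 3: 1|2|1|2|0
2|1|1|1|3
2|0|3|3|0
3|3|2|2|1
0|2|0|2|0
gen 4: 1|2|1|2|0
2|1|1|2|3
2|0|3|3|0
3|3|2|2|1
0|2|0|2|0
gen 5: 1|2|1|2|0
2|1|1|3|3
2|0|3|3|0
3|3|2|2|1
0|2|0|2|0
gen 6: 1|2|1|3|1
2|1|3|2|0
2|1|0|1|2
3|3|3|3|1
0|2|0|2|0
gen 7: 1|2|1|3|1
2|1|3|3|0
2|1|0|1|2
3|3|3|3|1
0|2|0|2|0
gen 8: 1|2|3|0|2
2|2|0|2|1
2|1|1|2|2
3|3|3|3|1
0|2|0|2|0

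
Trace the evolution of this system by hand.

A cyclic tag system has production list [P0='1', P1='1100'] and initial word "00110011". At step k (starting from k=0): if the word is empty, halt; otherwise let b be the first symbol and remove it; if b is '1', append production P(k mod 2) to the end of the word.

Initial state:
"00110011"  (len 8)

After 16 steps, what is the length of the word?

17

t=0: "00110011"  (len 8)
t=1: "0110011"  (len 7)
t=2: "110011"  (len 6)
t=3: "100111"  (len 6)
t=4: "001111100"  (len 9)
t=5: "01111100"  (len 8)
t=6: "1111100"  (len 7)
t=7: "1111001"  (len 7)
t=8: "1110011100"  (len 10)
t=9: "1100111001"  (len 10)
t=10: "1001110011100"  (len 13)
t=11: "0011100111001"  (len 13)
t=12: "011100111001"  (len 12)
t=13: "11100111001"  (len 11)
t=14: "11001110011100"  (len 14)
t=15: "10011100111001"  (len 14)
t=16: "00111001110011100"  (len 17)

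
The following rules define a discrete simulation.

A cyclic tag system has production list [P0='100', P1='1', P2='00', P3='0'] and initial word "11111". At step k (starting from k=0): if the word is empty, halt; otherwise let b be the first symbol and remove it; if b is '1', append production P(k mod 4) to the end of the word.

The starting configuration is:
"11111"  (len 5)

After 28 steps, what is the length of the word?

0

0) "11111"  (len 5)
1) "1111100"  (len 7)
2) "1111001"  (len 7)
3) "11100100"  (len 8)
4) "11001000"  (len 8)
5) "1001000100"  (len 10)
6) "0010001001"  (len 10)
7) "010001001"  (len 9)
8) "10001001"  (len 8)
9) "0001001100"  (len 10)
10) "001001100"  (len 9)
11) "01001100"  (len 8)
12) "1001100"  (len 7)
13) "001100100"  (len 9)
14) "01100100"  (len 8)
15) "1100100"  (len 7)
16) "1001000"  (len 7)
17) "001000100"  (len 9)
18) "01000100"  (len 8)
19) "1000100"  (len 7)
20) "0001000"  (len 7)
21) "001000"  (len 6)
22) "01000"  (len 5)
23) "1000"  (len 4)
24) "0000"  (len 4)
25) "000"  (len 3)
26) "00"  (len 2)
27) "0"  (len 1)
28) (halted — word empty)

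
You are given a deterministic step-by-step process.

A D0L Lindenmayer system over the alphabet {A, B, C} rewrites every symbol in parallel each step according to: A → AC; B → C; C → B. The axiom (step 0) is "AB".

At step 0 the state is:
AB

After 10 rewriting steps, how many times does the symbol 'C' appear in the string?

k=0  AB
k=1  ACC
k=2  ACBB
k=3  ACBCC
k=4  ACBCBB
k=5  ACBCBCC
k=6  ACBCBCBB
k=7  ACBCBCBCC
k=8  ACBCBCBCBB
k=9  ACBCBCBCBCC
k=10  ACBCBCBCBCBB

5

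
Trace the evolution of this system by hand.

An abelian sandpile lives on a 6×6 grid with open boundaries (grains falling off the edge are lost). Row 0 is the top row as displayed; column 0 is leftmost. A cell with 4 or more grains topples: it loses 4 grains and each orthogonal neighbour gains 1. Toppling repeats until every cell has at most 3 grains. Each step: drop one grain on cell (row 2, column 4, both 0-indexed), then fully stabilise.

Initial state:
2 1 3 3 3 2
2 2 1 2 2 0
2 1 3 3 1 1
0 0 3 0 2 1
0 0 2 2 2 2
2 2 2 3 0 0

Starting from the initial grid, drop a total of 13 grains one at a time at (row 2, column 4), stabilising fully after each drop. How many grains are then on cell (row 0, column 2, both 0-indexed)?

1

step 0: 2 1 3 3 3 2
2 2 1 2 2 0
2 1 3 3 1 1
0 0 3 0 2 1
0 0 2 2 2 2
2 2 2 3 0 0
step 1: 2 1 3 3 3 2
2 2 1 2 2 0
2 1 3 3 2 1
0 0 3 0 2 1
0 0 2 2 2 2
2 2 2 3 0 0
step 2: 2 1 3 3 3 2
2 2 1 2 2 0
2 1 3 3 3 1
0 0 3 0 2 1
0 0 2 2 2 2
2 2 2 3 0 0
step 3: 2 1 3 3 3 2
2 2 2 3 3 0
2 2 1 1 1 2
0 1 0 2 3 1
0 0 3 2 2 2
2 2 2 3 0 0
step 4: 2 1 3 3 3 2
2 2 2 3 3 0
2 2 1 1 2 2
0 1 0 2 3 1
0 0 3 2 2 2
2 2 2 3 0 0
step 5: 2 1 3 3 3 2
2 2 2 3 3 0
2 2 1 1 3 2
0 1 0 2 3 1
0 0 3 2 2 2
2 2 2 3 0 0
step 6: 2 2 1 2 1 3
2 3 0 2 2 1
2 2 2 3 2 3
0 1 0 3 0 2
0 0 3 2 3 2
2 2 2 3 0 0
step 7: 2 2 1 2 1 3
2 3 0 2 2 1
2 2 2 3 3 3
0 1 0 3 0 2
0 0 3 2 3 2
2 2 2 3 0 0
step 8: 2 2 1 2 1 3
2 3 0 3 3 2
2 2 3 1 2 0
0 1 1 0 2 3
0 0 3 3 3 2
2 2 2 3 0 0
step 9: 2 2 1 2 1 3
2 3 0 3 3 2
2 2 3 1 3 0
0 1 1 0 2 3
0 0 3 3 3 2
2 2 2 3 0 0
step 10: 2 2 1 3 2 3
2 3 1 0 1 3
2 2 3 3 1 1
0 1 1 0 3 3
0 0 3 3 3 2
2 2 2 3 0 0
step 11: 2 2 1 3 2 3
2 3 1 0 1 3
2 2 3 3 2 1
0 1 1 0 3 3
0 0 3 3 3 2
2 2 2 3 0 0
step 12: 2 2 1 3 2 3
2 3 1 0 1 3
2 2 3 3 3 1
0 1 1 0 3 3
0 0 3 3 3 2
2 2 2 3 0 0
step 13: 2 2 1 3 2 3
2 3 2 1 2 3
2 3 0 1 2 3
0 1 3 3 2 1
0 1 1 2 2 0
2 3 0 1 2 1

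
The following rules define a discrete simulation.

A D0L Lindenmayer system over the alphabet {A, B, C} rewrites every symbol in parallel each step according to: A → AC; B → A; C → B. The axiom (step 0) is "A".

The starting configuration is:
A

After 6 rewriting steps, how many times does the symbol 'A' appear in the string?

6

k=0  A
k=1  AC
k=2  ACB
k=3  ACBA
k=4  ACBAAC
k=5  ACBAACACB
k=6  ACBAACACBACBA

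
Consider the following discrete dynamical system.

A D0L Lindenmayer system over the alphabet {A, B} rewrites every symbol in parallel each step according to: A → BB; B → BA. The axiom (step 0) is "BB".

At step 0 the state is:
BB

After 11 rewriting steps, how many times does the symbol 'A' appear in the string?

gen 0: BB
gen 1: BABA
gen 2: BABBBABB
gen 3: BABBBABABABBBABA
gen 4: BABBBABABABBBABBBABBBABABABBBABB
gen 5: BABBBABABABBBABBBABBBABABABBBABABABBBABABABBBABBBABBBABABABBBABA
gen 6: BABBBABABABBBABBBABBBABABABBBABABABBBABABABBBABBBABBBABABA…BABABBBABBBABBBABABABBBABABABBBABABABBBABBBABBBABABABBBABB  (len 128)
gen 7: BABBBABABABBBABBBABBBABABABBBABABABBBABABABBBABBBABBBABABA…BABABBBABBBABBBABABABBBABABABBBABABABBBABBBABBBABABABBBABA  (len 256)
gen 8: BABBBABABABBBABBBABBBABABABBBABABABBBABABABBBABBBABBBABABA…BABABBBABBBABBBABABABBBABABABBBABABABBBABBBABBBABABABBBABB  (len 512)
gen 9: BABBBABABABBBABBBABBBABABABBBABABABBBABABABBBABBBABBBABABA…BABABBBABBBABBBABABABBBABABABBBABABABBBABBBABBBABABABBBABA  (len 1024)
gen 10: BABBBABABABBBABBBABBBABABABBBABABABBBABABABBBABBBABBBABABA…BABABBBABBBABBBABABABBBABABABBBABABABBBABBBABBBABABABBBABB  (len 2048)
gen 11: BABBBABABABBBABBBABBBABABABBBABABABBBABABABBBABBBABBBABABA…BABABBBABBBABBBABABABBBABABABBBABABABBBABBBABBBABABABBBABA  (len 4096)

1366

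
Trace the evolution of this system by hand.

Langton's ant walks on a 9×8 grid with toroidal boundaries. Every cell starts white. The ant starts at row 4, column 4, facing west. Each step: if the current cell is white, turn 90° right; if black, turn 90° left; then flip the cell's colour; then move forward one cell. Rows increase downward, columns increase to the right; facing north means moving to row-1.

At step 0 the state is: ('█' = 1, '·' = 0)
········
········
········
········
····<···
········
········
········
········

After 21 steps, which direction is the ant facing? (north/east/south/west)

step 0: ········
········
········
········
····<···
········
········
········
········
step 1: ········
········
········
····^···
····█···
········
········
········
········
step 2: ········
········
········
····█>··
····█···
········
········
········
········
step 3: ········
········
········
····██··
····█v··
········
········
········
········
step 4: ········
········
········
····██··
····<█··
········
········
········
········
step 5: ········
········
········
····██··
·····█··
····v···
········
········
········
step 6: ········
········
········
····██··
·····█··
···<█···
········
········
········
step 7: ········
········
········
····██··
···^·█··
···██···
········
········
········
step 8: ········
········
········
····██··
···█>█··
···██···
········
········
········
step 9: ········
········
········
····██··
···███··
···█v···
········
········
········
step 10: ········
········
········
····██··
···███··
···█·>··
········
········
········
step 11: ········
········
········
····██··
···███··
···█·█··
·····v··
········
········
step 12: ········
········
········
····██··
···███··
···█·█··
····<█··
········
········
step 13: ········
········
········
····██··
···███··
···█^█··
····██··
········
········
step 14: ········
········
········
····██··
···███··
···██>··
····██··
········
········
step 15: ········
········
········
····██··
···██^··
···██···
····██··
········
········
step 16: ········
········
········
····██··
···█<···
···██···
····██··
········
········
step 17: ········
········
········
····██··
···█····
···█v···
····██··
········
········
step 18: ········
········
········
····██··
···█····
···█·>··
····██··
········
········
step 19: ········
········
········
····██··
···█····
···█·█··
····█v··
········
········
step 20: ········
········
········
····██··
···█····
···█·█··
····█·>·
········
········
step 21: ········
········
········
····██··
···█····
···█·█··
····█·█·
······v·
········

south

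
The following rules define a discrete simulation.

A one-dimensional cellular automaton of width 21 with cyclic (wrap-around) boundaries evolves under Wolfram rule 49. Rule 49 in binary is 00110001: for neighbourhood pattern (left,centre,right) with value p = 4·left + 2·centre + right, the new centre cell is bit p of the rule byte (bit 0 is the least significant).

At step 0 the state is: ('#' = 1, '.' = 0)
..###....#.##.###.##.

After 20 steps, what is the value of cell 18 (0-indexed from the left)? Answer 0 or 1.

0

[0] ..###....#.##.###.##.
[1] #....###..#..#...#..#
[2] .###....#..#..##..#..
[3] ....###..#..#...#..##
[4] ###....#..#..##..#...
[5] ...###..#..#...#..##.
[6] ##....#..#..##..#...#
[7] ..###..#..#...#..##..
[8] #....#..#..##..#...##
[9] .###..#..#...#..##...
[10] ....#..#..##..#...###
[11] ###..#..#...#..##....
[12] ...#..#..##..#...###.
[13] ##..#..#...#..##....#
[14] ..#..#..##..#...###..
[15] #..#..#...#..##....##
[16] .#..#..##..#...###...
[17] ..#..#...#..##....###
[18] #..#..##..#...###....
[19] .#..#...#..##....###.
[20] ..#..##..#...###....#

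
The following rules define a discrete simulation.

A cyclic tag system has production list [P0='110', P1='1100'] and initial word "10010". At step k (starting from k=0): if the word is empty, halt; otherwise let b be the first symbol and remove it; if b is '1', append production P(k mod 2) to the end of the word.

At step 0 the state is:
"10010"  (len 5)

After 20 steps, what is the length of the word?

24

0) "10010"  (len 5)
1) "0010110"  (len 7)
2) "010110"  (len 6)
3) "10110"  (len 5)
4) "01101100"  (len 8)
5) "1101100"  (len 7)
6) "1011001100"  (len 10)
7) "011001100110"  (len 12)
8) "11001100110"  (len 11)
9) "1001100110110"  (len 13)
10) "0011001101101100"  (len 16)
11) "011001101101100"  (len 15)
12) "11001101101100"  (len 14)
13) "1001101101100110"  (len 16)
14) "0011011011001101100"  (len 19)
15) "011011011001101100"  (len 18)
16) "11011011001101100"  (len 17)
17) "1011011001101100110"  (len 19)
18) "0110110011011001101100"  (len 22)
19) "110110011011001101100"  (len 21)
20) "101100110110011011001100"  (len 24)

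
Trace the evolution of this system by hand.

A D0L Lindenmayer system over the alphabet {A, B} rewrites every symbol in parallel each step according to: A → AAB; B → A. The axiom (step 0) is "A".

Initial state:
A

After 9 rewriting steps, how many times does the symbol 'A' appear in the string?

2378

step 0: A
step 1: AAB
step 2: AABAABA
step 3: AABAABAAABAABAAAB
step 4: AABAABAAABAABAAABAABAABAAABAABAAABAABAABA
step 5: AABAABAAABAABAAABAABAABAAABAABAAABAABAABAAABAABAAABAABAAABAABAABAAABAABAAABAABAABAAABAABAAABAABAAAB
step 6: AABAABAAABAABAAABAABAABAAABAABAAABAABAABAAABAABAAABAABAAAB…AABAABAAABAABAAABAABAABAAABAABAAABAABAABAAABAABAAABAABAABA  (len 239)
step 7: AABAABAAABAABAAABAABAABAAABAABAAABAABAABAAABAABAAABAABAAAB…AABAABAAABAABAAABAABAABAAABAABAAABAABAABAAABAABAAABAABAAAB  (len 577)
step 8: AABAABAAABAABAAABAABAABAAABAABAAABAABAABAAABAABAAABAABAAAB…AABAABAAABAABAAABAABAABAAABAABAAABAABAABAAABAABAAABAABAABA  (len 1393)
step 9: AABAABAAABAABAAABAABAABAAABAABAAABAABAABAAABAABAAABAABAAAB…AABAABAAABAABAAABAABAABAAABAABAAABAABAABAAABAABAAABAABAAAB  (len 3363)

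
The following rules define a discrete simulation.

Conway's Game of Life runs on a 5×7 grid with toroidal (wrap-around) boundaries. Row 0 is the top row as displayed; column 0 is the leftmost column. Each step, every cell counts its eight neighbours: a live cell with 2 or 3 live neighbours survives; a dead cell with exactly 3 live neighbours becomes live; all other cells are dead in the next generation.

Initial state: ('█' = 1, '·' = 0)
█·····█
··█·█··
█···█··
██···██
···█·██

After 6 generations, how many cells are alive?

0) █·····█
··█·█··
█···█··
██···██
···█·██
1) █··██·█
██·█·██
█··██··
·█·····
·█··█··
2) ···█···
·█·····
···███·
█████··
·█████·
3) ·█·█···
··██···
█····█·
█·····█
█····█·
4) ·█·██··
·████··
██·····
██···█·
██·····
5) ····█··
····█··
···██·█
··█····
····█·█
6) ···██··
····█··
···███·
····█··
···█·█·

9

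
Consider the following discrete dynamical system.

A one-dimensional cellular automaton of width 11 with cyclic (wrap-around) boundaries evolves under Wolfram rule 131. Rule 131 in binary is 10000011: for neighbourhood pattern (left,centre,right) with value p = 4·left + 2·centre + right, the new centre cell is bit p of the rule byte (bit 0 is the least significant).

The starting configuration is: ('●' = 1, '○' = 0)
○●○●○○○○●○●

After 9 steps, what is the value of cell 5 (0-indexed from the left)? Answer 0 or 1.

0

step 0: ○●○●○○○○●○●
step 1: ○○○○○●●●○○○
step 2: ●●●●●○●○○●●
step 3: ●●●●○○○○●○●
step 4: ●●●○○●●●○○○
step 5: ○●○○●○●○○●●
step 6: ○○○●○○○○●○○
step 7: ●●●○○●●●○○●
step 8: ●●○○●○●○○●○
step 9: ○○○●○○○○●○○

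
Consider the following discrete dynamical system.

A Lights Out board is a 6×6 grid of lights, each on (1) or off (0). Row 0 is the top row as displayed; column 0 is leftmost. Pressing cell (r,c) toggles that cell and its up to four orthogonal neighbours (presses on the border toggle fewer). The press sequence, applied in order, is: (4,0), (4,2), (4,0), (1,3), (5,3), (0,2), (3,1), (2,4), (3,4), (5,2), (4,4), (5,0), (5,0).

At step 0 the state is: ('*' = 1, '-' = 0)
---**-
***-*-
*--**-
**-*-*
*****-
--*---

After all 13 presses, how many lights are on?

21

gen 0: ---**-
***-*-
*--**-
**-*-*
*****-
--*---
gen 1: ---**-
***-*-
*--**-
-*-*-*
--***-
*-*---
gen 2: ---**-
***-*-
*--**-
-***-*
-*--*-
*-----
gen 3: ---**-
***-*-
*--**-
****-*
*---*-
------
gen 4: ----*-
**-*--
*---*-
****-*
*---*-
------
gen 5: ----*-
**-*--
*---*-
****-*
*--**-
--***-
gen 6: -****-
****--
*---*-
****-*
*--**-
--***-
gen 7: -****-
****--
**--*-
---*-*
**-**-
--***-
gen 8: -****-
*****-
**-*-*
---***
**-**-
--***-
gen 9: -****-
*****-
**-***
------
**-*--
--***-
gen 10: -****-
*****-
**-***
------
****--
-*--*-
gen 11: -****-
*****-
**-***
----*-
***-**
-*----
gen 12: -****-
*****-
**-***
----*-
-**-**
*-----
gen 13: -****-
*****-
**-***
----*-
***-**
-*----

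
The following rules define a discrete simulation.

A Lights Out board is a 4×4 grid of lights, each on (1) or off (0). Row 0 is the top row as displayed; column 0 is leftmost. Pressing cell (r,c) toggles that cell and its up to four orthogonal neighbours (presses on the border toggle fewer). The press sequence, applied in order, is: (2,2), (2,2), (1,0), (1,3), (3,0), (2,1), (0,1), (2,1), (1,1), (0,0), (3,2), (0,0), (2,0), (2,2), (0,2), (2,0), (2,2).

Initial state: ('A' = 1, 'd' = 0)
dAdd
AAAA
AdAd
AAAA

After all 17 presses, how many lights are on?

step 0: dAdd
AAAA
AdAd
AAAA
step 1: dAdd
AAdA
AAdA
AAdA
step 2: dAdd
AAAA
AdAd
AAAA
step 3: AAdd
ddAA
ddAd
AAAA
step 4: AAdA
dddd
ddAA
AAAA
step 5: AAdA
dddd
AdAA
ddAA
step 6: AAdA
dAdd
dAdA
dAAA
step 7: ddAA
dddd
dAdA
dAAA
step 8: ddAA
dAdd
AdAA
ddAA
step 9: dAAA
AdAd
AAAA
ddAA
step 10: AdAA
ddAd
AAAA
ddAA
step 11: AdAA
ddAd
AAdA
dAdd
step 12: dAAA
AdAd
AAdA
dAdd
step 13: dAAA
ddAd
dddA
AAdd
step 14: dAAA
dddd
dAAd
AAAd
step 15: dddd
ddAd
dAAd
AAAd
step 16: dddd
AdAd
AdAd
dAAd
step 17: dddd
Addd
AAdA
dAdd

5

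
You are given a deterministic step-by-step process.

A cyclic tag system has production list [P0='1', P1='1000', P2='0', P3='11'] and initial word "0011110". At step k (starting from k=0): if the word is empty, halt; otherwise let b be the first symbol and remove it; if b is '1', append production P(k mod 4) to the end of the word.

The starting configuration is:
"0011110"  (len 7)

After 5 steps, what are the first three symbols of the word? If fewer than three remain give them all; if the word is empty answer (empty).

100

[0] "0011110"  (len 7)
[1] "011110"  (len 6)
[2] "11110"  (len 5)
[3] "11100"  (len 5)
[4] "110011"  (len 6)
[5] "100111"  (len 6)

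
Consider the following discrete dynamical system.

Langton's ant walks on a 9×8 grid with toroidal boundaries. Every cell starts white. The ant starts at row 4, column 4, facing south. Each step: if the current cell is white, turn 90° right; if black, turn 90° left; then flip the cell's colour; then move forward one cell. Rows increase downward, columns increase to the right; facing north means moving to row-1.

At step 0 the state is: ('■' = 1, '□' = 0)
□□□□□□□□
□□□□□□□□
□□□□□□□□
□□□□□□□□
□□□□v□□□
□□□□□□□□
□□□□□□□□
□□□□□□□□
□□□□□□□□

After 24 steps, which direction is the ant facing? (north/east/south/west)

step 0: □□□□□□□□
□□□□□□□□
□□□□□□□□
□□□□□□□□
□□□□v□□□
□□□□□□□□
□□□□□□□□
□□□□□□□□
□□□□□□□□
step 1: □□□□□□□□
□□□□□□□□
□□□□□□□□
□□□□□□□□
□□□<■□□□
□□□□□□□□
□□□□□□□□
□□□□□□□□
□□□□□□□□
step 2: □□□□□□□□
□□□□□□□□
□□□□□□□□
□□□^□□□□
□□□■■□□□
□□□□□□□□
□□□□□□□□
□□□□□□□□
□□□□□□□□
step 3: □□□□□□□□
□□□□□□□□
□□□□□□□□
□□□■>□□□
□□□■■□□□
□□□□□□□□
□□□□□□□□
□□□□□□□□
□□□□□□□□
step 4: □□□□□□□□
□□□□□□□□
□□□□□□□□
□□□■■□□□
□□□■v□□□
□□□□□□□□
□□□□□□□□
□□□□□□□□
□□□□□□□□
step 5: □□□□□□□□
□□□□□□□□
□□□□□□□□
□□□■■□□□
□□□■□>□□
□□□□□□□□
□□□□□□□□
□□□□□□□□
□□□□□□□□
step 6: □□□□□□□□
□□□□□□□□
□□□□□□□□
□□□■■□□□
□□□■□■□□
□□□□□v□□
□□□□□□□□
□□□□□□□□
□□□□□□□□
step 7: □□□□□□□□
□□□□□□□□
□□□□□□□□
□□□■■□□□
□□□■□■□□
□□□□<■□□
□□□□□□□□
□□□□□□□□
□□□□□□□□
step 8: □□□□□□□□
□□□□□□□□
□□□□□□□□
□□□■■□□□
□□□■^■□□
□□□□■■□□
□□□□□□□□
□□□□□□□□
□□□□□□□□
step 9: □□□□□□□□
□□□□□□□□
□□□□□□□□
□□□■■□□□
□□□■■>□□
□□□□■■□□
□□□□□□□□
□□□□□□□□
□□□□□□□□
step 10: □□□□□□□□
□□□□□□□□
□□□□□□□□
□□□■■^□□
□□□■■□□□
□□□□■■□□
□□□□□□□□
□□□□□□□□
□□□□□□□□
step 11: □□□□□□□□
□□□□□□□□
□□□□□□□□
□□□■■■>□
□□□■■□□□
□□□□■■□□
□□□□□□□□
□□□□□□□□
□□□□□□□□
step 12: □□□□□□□□
□□□□□□□□
□□□□□□□□
□□□■■■■□
□□□■■□v□
□□□□■■□□
□□□□□□□□
□□□□□□□□
□□□□□□□□
step 13: □□□□□□□□
□□□□□□□□
□□□□□□□□
□□□■■■■□
□□□■■<■□
□□□□■■□□
□□□□□□□□
□□□□□□□□
□□□□□□□□
step 14: □□□□□□□□
□□□□□□□□
□□□□□□□□
□□□■■^■□
□□□■■■■□
□□□□■■□□
□□□□□□□□
□□□□□□□□
□□□□□□□□
step 15: □□□□□□□□
□□□□□□□□
□□□□□□□□
□□□■<□■□
□□□■■■■□
□□□□■■□□
□□□□□□□□
□□□□□□□□
□□□□□□□□
step 16: □□□□□□□□
□□□□□□□□
□□□□□□□□
□□□■□□■□
□□□■v■■□
□□□□■■□□
□□□□□□□□
□□□□□□□□
□□□□□□□□
step 17: □□□□□□□□
□□□□□□□□
□□□□□□□□
□□□■□□■□
□□□■□>■□
□□□□■■□□
□□□□□□□□
□□□□□□□□
□□□□□□□□
step 18: □□□□□□□□
□□□□□□□□
□□□□□□□□
□□□■□^■□
□□□■□□■□
□□□□■■□□
□□□□□□□□
□□□□□□□□
□□□□□□□□
step 19: □□□□□□□□
□□□□□□□□
□□□□□□□□
□□□■□■>□
□□□■□□■□
□□□□■■□□
□□□□□□□□
□□□□□□□□
□□□□□□□□
step 20: □□□□□□□□
□□□□□□□□
□□□□□□^□
□□□■□■□□
□□□■□□■□
□□□□■■□□
□□□□□□□□
□□□□□□□□
□□□□□□□□
step 21: □□□□□□□□
□□□□□□□□
□□□□□□■>
□□□■□■□□
□□□■□□■□
□□□□■■□□
□□□□□□□□
□□□□□□□□
□□□□□□□□
step 22: □□□□□□□□
□□□□□□□□
□□□□□□■■
□□□■□■□v
□□□■□□■□
□□□□■■□□
□□□□□□□□
□□□□□□□□
□□□□□□□□
step 23: □□□□□□□□
□□□□□□□□
□□□□□□■■
□□□■□■<■
□□□■□□■□
□□□□■■□□
□□□□□□□□
□□□□□□□□
□□□□□□□□
step 24: □□□□□□□□
□□□□□□□□
□□□□□□^■
□□□■□■■■
□□□■□□■□
□□□□■■□□
□□□□□□□□
□□□□□□□□
□□□□□□□□

north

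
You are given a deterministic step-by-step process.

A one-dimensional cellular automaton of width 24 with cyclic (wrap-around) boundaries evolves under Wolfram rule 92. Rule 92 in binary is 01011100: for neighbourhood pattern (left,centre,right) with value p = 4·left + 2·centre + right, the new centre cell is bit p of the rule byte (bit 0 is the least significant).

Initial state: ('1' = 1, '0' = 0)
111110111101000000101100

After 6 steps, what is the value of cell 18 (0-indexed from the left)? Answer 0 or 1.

0) 111110111101000000101100
1) 100010100101100000101110
2) 110010110101110000101010
3) 111010110101011000101010
4) 101010110101011100101010
5) 101010110101010110101010
6) 101010110101010110101010

1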